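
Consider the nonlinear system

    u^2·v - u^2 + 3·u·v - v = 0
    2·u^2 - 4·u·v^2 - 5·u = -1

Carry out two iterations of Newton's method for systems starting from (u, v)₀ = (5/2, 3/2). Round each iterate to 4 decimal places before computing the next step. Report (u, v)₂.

(2.2856, 0.2821)

At (5/2, 3/2): F = (12.8750, -21.5000).
Jacobian J = [[2·u·v - 2·u + 3·v, u^2 + 3·u - 1], [4·u - 4·v^2 - 5, -8·u·v]].
At the point, J = [[7.0000, 12.7500], [-4.0000, -30.0000]] (det J = -159.0000).
Solving J·Δ = −F gives Δ = (-0.7052, -0.6226).
Then the next iterate is (u, v)₁ = (1.7948, 0.8774).
Round to (1.7948, 0.8774) and repeat: F = (3.451940, -7.058155), J = [[2.192115, 7.605707], [-0.900123, -12.598060]].
Δ = (0.4908, -0.5953), so (u, v)₂ = (2.2856, 0.2821).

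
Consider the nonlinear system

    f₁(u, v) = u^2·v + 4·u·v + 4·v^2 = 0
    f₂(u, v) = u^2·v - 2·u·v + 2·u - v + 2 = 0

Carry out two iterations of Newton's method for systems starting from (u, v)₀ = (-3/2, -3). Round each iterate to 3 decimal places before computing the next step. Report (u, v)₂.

(-0.903, -0.551)

At (-3/2, -3): F = (47.250, -13.750).
Jacobian J = [[2·u·v + 4·v, u^2 + 4·u + 8·v], [2·u·v - 2·v + 2, u^2 - 2·u - 1]].
At the point, J = [[-3.000, -27.750], [17.000, 4.250]] (det J = 459.000).
Solving J·Δ = −F gives Δ = (0.394, 1.660).
Then the next iterate is (u, v)₁ = (-1.106, -1.340).
Round to (-1.106, -1.340) and repeat: F = (11.47142, -3.47522), J = [[-2.39592, -13.92076], [7.64408, 2.43524]].
Δ = (0.203, 0.789), so (u, v)₂ = (-0.903, -0.551).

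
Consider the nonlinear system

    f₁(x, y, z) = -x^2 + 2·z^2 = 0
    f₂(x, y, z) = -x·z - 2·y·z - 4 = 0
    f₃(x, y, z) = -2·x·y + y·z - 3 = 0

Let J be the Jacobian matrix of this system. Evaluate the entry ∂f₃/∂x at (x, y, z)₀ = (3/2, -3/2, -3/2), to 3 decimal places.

∂f₃/∂x = -2·y.
At (3/2, -3/2, -3/2) this is 3.000.

3.000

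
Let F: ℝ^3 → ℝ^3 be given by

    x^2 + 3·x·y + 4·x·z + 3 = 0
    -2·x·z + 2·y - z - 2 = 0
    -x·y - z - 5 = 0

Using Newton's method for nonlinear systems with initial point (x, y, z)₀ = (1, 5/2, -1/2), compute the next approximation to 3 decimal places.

At (1, 5/2, -1/2): F = (9.500, 4.500, -7.000).
Jacobian J = [[2·x + 3·y + 4·z, 3·x, 4·x], [-2·z, 2, -2·x - 1], [-y, -x, -1]].
At the point, J = [[7.500, 3.000, 4.000], [1.000, 2.000, -3.000], [-2.500, -1.000, -1.000]] (det J = 4.000).
Solving J·Δ = −F gives Δ = (-16.750, 23.375, 11.500).
Then the next iterate is (x, y, z)₁ = (-15.750, 25.875, 11.000).

(-15.750, 25.875, 11.000)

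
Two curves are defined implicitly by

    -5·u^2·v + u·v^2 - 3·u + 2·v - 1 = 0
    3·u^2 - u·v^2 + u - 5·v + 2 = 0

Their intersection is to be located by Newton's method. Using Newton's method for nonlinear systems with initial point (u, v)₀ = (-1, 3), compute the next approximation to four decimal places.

(-1.3778, -0.2889)

At (-1, 3): F = (-16.0000, -2.0000).
Jacobian J = [[-10·u·v + v^2 - 3, -5·u^2 + 2·u·v + 2], [6·u - v^2 + 1, -2·u·v - 5]].
At the point, J = [[36.0000, -9.0000], [-14.0000, 1.0000]] (det J = -90.0000).
Solving J·Δ = −F gives Δ = (-0.3778, -3.2889).
Then the next iterate is (u, v)₁ = (-1.3778, -0.2889).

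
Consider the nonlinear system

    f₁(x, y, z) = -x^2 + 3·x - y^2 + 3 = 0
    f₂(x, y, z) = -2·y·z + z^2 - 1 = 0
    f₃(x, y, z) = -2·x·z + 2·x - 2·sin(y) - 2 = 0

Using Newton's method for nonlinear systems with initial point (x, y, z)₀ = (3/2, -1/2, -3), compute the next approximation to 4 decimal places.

At (3/2, -1/2, -3): F = (5.0000, 5.0000, 10.958851).
Jacobian J = [[-2·x + 3, -2·y, 0], [0, -2·z, -2·y + 2·z], [-2·z + 2, -2·cos(y), -2·x]].
At the point, J = [[0.0000, 1.0000, 0.0000], [0.0000, 6.0000, -5.0000], [8.0000, -1.755165, -3.0000]] (det J = -40.0000).
Solving J·Δ = −F gives Δ = (-4.3418, -5.0000, -5.0000).
Then the next iterate is (x, y, z)₁ = (-2.8418, -5.5000, -8.0000).

(-2.8418, -5.5000, -8.0000)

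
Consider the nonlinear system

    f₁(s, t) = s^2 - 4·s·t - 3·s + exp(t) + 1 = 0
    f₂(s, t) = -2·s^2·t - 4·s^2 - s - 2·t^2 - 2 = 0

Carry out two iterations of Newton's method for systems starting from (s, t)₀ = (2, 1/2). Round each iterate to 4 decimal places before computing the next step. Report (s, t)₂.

At (2, 1/2): F = (-3.351279, -24.5000).
Jacobian J = [[2·s - 4·t - 3, -4·s + exp(t)], [-4·s·t - 8·s - 1, -2·s^2 - 4·t]].
At the point, J = [[-1.0000, -6.351279], [-21.0000, -10.0000]] (det J = -123.376853).
Solving J·Δ = −F gives Δ = (-0.9896, -0.3718).
Then the next iterate is (s, t)₁ = (1.0104, 0.1282).
Round to (1.0104, 0.1282) and repeat: F = (-0.391645, -7.388664), J = [[-1.4920, -2.904820], [-9.601333, -2.554616]].
Δ = (-0.8498, 0.3017), so (s, t)₂ = (0.1606, 0.4299).

(0.1606, 0.4299)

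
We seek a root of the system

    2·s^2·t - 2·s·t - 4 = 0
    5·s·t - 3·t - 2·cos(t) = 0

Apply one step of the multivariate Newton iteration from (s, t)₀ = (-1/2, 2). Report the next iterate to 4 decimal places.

(-1.8101, -4.3207)

At (-1/2, 2): F = (-1.0000, -10.167706).
Jacobian J = [[4·s·t - 2·t, 2·s^2 - 2·s], [5·t, 5·s + 2·sin(t) - 3]].
At the point, J = [[-8.0000, 1.5000], [10.0000, -3.681405]] (det J = 14.451241).
Solving J·Δ = −F gives Δ = (-1.3101, -6.3207).
Then the next iterate is (s, t)₁ = (-1.8101, -4.3207).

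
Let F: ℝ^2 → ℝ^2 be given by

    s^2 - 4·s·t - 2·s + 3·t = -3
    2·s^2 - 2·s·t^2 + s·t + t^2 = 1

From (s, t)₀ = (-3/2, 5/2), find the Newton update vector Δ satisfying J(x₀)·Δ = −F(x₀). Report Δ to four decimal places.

(2.5927, 0.9045)

At (-3/2, 5/2): F = (30.7500, 24.7500).
Jacobian J = [[2·s - 4·t - 2, -4·s + 3], [4·s - 2·t^2 + t, -4·s·t + s + 2·t]].
At the point, J = [[-15.0000, 9.0000], [-16.0000, 18.5000]] (det J = -133.5000).
Solving J·Δ = −F gives Δ = (2.5927, 0.9045).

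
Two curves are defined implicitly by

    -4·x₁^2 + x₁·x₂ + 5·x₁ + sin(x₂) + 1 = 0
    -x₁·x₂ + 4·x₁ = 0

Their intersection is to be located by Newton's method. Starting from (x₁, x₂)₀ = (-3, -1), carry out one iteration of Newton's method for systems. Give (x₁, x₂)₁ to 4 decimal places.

(-1.1265, 0.8774)

At (-3, -1): F = (-47.841471, -15.0000).
Jacobian J = [[-8·x₁ + x₂ + 5, x₁ + cos(x₂)], [-x₂ + 4, -x₁]].
At the point, J = [[28.0000, -2.459698], [5.0000, 3.0000]] (det J = 96.298488).
Solving J·Δ = −F gives Δ = (1.8735, 1.8774).
Then the next iterate is (x₁, x₂)₁ = (-1.1265, 0.8774).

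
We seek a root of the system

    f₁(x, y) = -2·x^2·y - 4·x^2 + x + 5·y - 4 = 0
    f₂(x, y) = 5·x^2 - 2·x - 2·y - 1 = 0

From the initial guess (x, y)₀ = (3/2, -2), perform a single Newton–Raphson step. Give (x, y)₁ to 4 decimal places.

At (3/2, -2): F = (-12.5000, 11.2500).
Jacobian J = [[-4·x·y - 8·x + 1, -2·x^2 + 5], [10·x - 2, -2]].
At the point, J = [[1.0000, 0.5000], [13.0000, -2.0000]] (det J = -8.5000).
Solving J·Δ = −F gives Δ = (2.2794, 20.4412).
Then the next iterate is (x, y)₁ = (3.7794, 18.4412).

(3.7794, 18.4412)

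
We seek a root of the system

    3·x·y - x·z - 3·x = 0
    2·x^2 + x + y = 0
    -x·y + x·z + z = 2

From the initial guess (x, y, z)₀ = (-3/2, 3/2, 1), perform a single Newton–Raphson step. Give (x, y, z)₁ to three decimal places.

At (-3/2, 3/2, 1): F = (-0.750, 4.500, -0.250).
Jacobian J = [[3·y - z - 3, 3·x, -x], [4·x + 1, 1, 0], [-y + z, -x, x + 1]].
At the point, J = [[0.500, -4.500, 1.500], [-5.000, 1.000, 0.000], [-0.500, 1.500, -0.500]] (det J = 0.500).
Solving J·Δ = −F gives Δ = (-1.500, -12.000, -35.000).
Then the next iterate is (x, y, z)₁ = (-3.000, -10.500, -34.000).

(-3.000, -10.500, -34.000)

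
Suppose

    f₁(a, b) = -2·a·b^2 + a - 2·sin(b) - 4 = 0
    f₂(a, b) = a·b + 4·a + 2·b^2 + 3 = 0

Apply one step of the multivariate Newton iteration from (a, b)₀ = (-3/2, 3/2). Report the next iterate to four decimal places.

(-1.4489, 1.6043)

At (-3/2, 3/2): F = (-0.744990, -0.7500).
Jacobian J = [[-2·b^2 + 1, -4·a·b - 2·cos(b)], [b + 4, a + 4·b]].
At the point, J = [[-3.5000, 8.858526], [5.5000, 4.5000]] (det J = -64.471891).
Solving J·Δ = −F gives Δ = (0.0511, 0.1043).
Then the next iterate is (a, b)₁ = (-1.4489, 1.6043).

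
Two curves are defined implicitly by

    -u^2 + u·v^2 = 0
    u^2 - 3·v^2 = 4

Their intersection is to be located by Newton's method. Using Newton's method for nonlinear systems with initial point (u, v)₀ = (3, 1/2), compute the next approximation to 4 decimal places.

(19.0000, 33.9167)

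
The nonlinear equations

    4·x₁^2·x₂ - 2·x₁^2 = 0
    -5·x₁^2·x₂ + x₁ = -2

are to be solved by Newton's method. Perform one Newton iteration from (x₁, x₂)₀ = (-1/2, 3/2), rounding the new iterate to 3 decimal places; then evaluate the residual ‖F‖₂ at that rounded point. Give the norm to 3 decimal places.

At (-1/2, 3/2): F = (1.000, -0.375).
Jacobian J = [[8·x₁·x₂ - 4·x₁, 4·x₁^2], [-10·x₁·x₂ + 1, -5·x₁^2]].
At the point, J = [[-4.000, 1.000], [8.500, -1.250]] (det J = -3.500).
Solving J·Δ = −F gives Δ = (-0.250, -2.000).
Then the next iterate is (x₁, x₂)₁ = (-0.750, -0.500).
Re-evaluating at (-0.750, -0.500): F = (-2.250, 2.65625), so ‖F‖₂ = 3.481.

3.481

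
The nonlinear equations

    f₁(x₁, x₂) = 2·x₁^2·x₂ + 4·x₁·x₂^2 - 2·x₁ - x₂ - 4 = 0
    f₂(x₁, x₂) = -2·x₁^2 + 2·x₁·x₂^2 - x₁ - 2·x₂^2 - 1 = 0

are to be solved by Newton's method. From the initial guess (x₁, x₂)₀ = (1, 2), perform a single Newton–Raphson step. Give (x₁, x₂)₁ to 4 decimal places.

(2.3333, -0.4314)

At (1, 2): F = (12.0000, -4.0000).
Jacobian J = [[4·x₁·x₂ + 4·x₂^2 - 2, 2·x₁^2 + 8·x₁·x₂ - 1], [-4·x₁ + 2·x₂^2 - 1, 4·x₁·x₂ - 4·x₂]].
At the point, J = [[22.0000, 17.0000], [3.0000, 0.0000]] (det J = -51.0000).
Solving J·Δ = −F gives Δ = (1.3333, -2.4314).
Then the next iterate is (x₁, x₂)₁ = (2.3333, -0.4314).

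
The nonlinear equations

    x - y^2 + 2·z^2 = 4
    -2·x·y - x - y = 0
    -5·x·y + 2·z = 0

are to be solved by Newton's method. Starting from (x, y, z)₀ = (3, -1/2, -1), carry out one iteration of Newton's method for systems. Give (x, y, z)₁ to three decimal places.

(1.387, -0.429, -1.198)

At (3, -1/2, -1): F = (0.750, 0.500, 5.500).
Jacobian J = [[1, -2·y, 4·z], [-2·y - 1, -2·x - 1, 0], [-5·y, -5·x, 2]].
At the point, J = [[1.000, 1.000, -4.000], [0.000, -7.000, 0.000], [2.500, -15.000, 2.000]] (det J = -84.000).
Solving J·Δ = −F gives Δ = (-1.613, 0.071, -0.198).
Then the next iterate is (x, y, z)₁ = (1.387, -0.429, -1.198).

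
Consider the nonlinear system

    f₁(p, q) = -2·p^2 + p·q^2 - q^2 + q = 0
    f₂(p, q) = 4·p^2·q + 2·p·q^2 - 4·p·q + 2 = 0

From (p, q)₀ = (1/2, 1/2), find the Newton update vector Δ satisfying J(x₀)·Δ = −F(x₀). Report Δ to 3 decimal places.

(-3.500, -12.000)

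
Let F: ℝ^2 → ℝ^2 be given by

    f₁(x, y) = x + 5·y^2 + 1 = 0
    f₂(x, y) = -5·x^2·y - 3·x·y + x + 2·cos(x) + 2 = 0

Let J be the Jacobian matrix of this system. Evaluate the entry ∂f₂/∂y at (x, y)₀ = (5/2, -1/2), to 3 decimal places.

-38.750

∂f₂/∂y = -5·x^2 - 3·x.
At (5/2, -1/2) this is -38.750.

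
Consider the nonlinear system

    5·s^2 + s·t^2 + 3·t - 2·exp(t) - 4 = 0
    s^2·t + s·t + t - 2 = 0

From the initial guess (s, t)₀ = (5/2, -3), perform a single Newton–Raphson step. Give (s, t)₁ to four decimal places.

(2.3397, -0.0909)

At (5/2, -3): F = (40.650426, -31.2500).
Jacobian J = [[10·s + t^2, 2·s·t - 2·exp(t) + 3], [2·s·t + t, s^2 + s + 1]].
At the point, J = [[34.0000, -12.099574], [-18.0000, 9.7500]] (det J = 113.707666).
Solving J·Δ = −F gives Δ = (-0.1603, 2.9091).
Then the next iterate is (s, t)₁ = (2.3397, -0.0909).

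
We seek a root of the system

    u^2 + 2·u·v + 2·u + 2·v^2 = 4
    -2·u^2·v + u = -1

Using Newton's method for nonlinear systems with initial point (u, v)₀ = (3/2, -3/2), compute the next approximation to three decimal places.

(0.446, -1.786)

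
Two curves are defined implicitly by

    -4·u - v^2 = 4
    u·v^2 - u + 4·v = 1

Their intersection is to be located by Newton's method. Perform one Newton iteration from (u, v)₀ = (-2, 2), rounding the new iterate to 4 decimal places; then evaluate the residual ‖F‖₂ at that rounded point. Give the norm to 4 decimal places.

At (-2, 2): F = (0.0000, 1.0000).
Jacobian J = [[-4, -2·v], [v^2 - 1, 2·u·v + 4]].
At the point, J = [[-4.0000, -4.0000], [3.0000, -4.0000]] (det J = 28.0000).
Solving J·Δ = −F gives Δ = (-0.1429, 0.1429).
Then the next iterate is (u, v)₁ = (-2.1429, 2.1429).
Re-evaluating at (-2.1429, 2.1429): F = (-0.020420, -0.125741), so ‖F‖₂ = 0.1274.

0.1274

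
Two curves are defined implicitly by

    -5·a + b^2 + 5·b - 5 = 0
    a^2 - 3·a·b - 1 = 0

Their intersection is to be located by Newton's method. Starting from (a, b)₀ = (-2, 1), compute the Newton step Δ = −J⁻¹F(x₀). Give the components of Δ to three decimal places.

(-0.158, -1.684)

At (-2, 1): F = (11.000, 9.000).
Jacobian J = [[-5, 2·b + 5], [2·a - 3·b, -3·a]].
At the point, J = [[-5.000, 7.000], [-7.000, 6.000]] (det J = 19.000).
Solving J·Δ = −F gives Δ = (-0.158, -1.684).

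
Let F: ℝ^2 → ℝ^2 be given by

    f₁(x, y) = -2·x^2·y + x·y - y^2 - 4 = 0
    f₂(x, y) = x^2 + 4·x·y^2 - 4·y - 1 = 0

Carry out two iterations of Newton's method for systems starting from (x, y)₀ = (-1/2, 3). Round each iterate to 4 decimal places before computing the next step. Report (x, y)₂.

At (-1/2, 3): F = (-16.0000, -30.7500).
Jacobian J = [[-4·x·y + y, -2·x^2 + x - 2·y], [2·x + 4·y^2, 8·x·y - 4]].
At the point, J = [[9.0000, -7.0000], [35.0000, -16.0000]] (det J = 101.0000).
Solving J·Δ = −F gives Δ = (-0.4035, -2.8045).
Then the next iterate is (x, y)₁ = (-0.9035, 0.1955).
Round to (-0.9035, 0.1955) and repeat: F = (-4.534033, -1.103816), J = [[0.902037, -2.927124], [-1.654119, -5.413074]].
Δ = (2.1916, -0.8736), so (x, y)₂ = (1.2881, -0.6781).

(1.2881, -0.6781)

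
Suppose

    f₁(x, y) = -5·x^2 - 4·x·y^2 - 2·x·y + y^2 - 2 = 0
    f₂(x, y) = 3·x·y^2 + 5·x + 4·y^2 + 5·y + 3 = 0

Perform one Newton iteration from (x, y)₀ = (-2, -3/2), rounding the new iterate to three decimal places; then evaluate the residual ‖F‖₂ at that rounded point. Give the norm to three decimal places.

4.646

At (-2, -3/2): F = (-7.750, -19.000).
Jacobian J = [[-10·x - 4·y^2 - 2·y, -8·x·y - 2·x + 2·y], [3·y^2 + 5, 6·x·y + 8·y + 5]].
At the point, J = [[14.000, -23.000], [11.750, 11.000]] (det J = 424.250).
Solving J·Δ = −F gives Δ = (1.231, 0.412).
Then the next iterate is (x, y)₁ = (-0.769, -1.088).
Re-evaluating at (-0.769, -1.088): F = (-1.80521, -4.28092), so ‖F‖₂ = 4.646.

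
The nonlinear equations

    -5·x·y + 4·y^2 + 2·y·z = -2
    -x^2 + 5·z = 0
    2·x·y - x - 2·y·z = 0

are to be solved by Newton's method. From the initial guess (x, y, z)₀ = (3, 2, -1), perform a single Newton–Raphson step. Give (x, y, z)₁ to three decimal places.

(2.157, 1.585, 0.788)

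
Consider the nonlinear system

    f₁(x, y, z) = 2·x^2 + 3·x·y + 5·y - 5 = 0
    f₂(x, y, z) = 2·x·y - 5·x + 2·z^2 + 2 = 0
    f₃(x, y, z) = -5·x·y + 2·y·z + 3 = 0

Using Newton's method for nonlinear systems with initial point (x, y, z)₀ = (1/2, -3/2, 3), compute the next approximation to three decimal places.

At (1/2, -3/2, 3): F = (-14.250, 16.000, -2.250).
Jacobian J = [[4·x + 3·y, 3·x + 5, 0], [2·y - 5, 2·x, 4·z], [-5·y, -5·x + 2·z, 2·y]].
At the point, J = [[-2.500, 6.500, 0.000], [-8.000, 1.000, 12.000], [7.500, 3.500, -3.000]] (det J = 541.500).
Solving J·Δ = −F gives Δ = (-1.436, 1.640, -2.428).
Then the next iterate is (x, y, z)₁ = (-0.936, 0.140, 0.572).

(-0.936, 0.140, 0.572)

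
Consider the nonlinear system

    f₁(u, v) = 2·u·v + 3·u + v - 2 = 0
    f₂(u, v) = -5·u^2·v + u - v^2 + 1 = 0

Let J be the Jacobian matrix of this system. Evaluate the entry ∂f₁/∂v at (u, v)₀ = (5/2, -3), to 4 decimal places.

∂f₁/∂v = 2·u + 1.
At (5/2, -3) this is 6.0000.

6.0000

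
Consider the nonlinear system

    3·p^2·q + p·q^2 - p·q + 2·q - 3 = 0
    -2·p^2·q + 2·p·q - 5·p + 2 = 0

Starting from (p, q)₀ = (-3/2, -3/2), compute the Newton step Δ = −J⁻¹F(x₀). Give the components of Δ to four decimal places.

At (-3/2, -3/2): F = (-21.7500, 20.7500).
Jacobian J = [[6·p·q + q^2 - q, 3·p^2 + 2·p·q - p + 2], [-4·p·q + 2·q - 5, -2·p^2 + 2·p]].
At the point, J = [[17.2500, 14.7500], [-17.0000, -7.5000]] (det J = 121.3750).
Solving J·Δ = −F gives Δ = (1.1777, 0.0973).

(1.1777, 0.0973)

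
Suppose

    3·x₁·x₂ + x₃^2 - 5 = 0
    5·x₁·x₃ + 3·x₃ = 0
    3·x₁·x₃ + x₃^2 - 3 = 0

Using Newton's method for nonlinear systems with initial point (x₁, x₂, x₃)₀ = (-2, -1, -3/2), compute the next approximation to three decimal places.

At (-2, -1, -3/2): F = (3.250, 10.500, 8.250).
Jacobian J = [[3·x₂, 3·x₁, 2·x₃], [5·x₃, 0, 5·x₁ + 3], [3·x₃, 0, 3·x₁ + 2·x₃]].
At the point, J = [[-3.000, -6.000, -3.000], [-7.500, 0.000, -7.000], [-4.500, 0.000, -9.000]] (det J = 216.000).
Solving J·Δ = −F gives Δ = (1.021, -0.172, 0.406).
Then the next iterate is (x₁, x₂, x₃)₁ = (-0.979, -1.172, -1.094).

(-0.979, -1.172, -1.094)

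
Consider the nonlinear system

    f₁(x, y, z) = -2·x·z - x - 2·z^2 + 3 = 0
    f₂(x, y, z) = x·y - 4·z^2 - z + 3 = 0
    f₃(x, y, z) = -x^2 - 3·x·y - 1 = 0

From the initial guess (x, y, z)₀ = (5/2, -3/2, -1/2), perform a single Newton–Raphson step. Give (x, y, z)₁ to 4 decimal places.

(4.0500, -1.0700, 0.3333)

At (5/2, -3/2, -1/2): F = (2.5000, -1.2500, 4.0000).
Jacobian J = [[-2·z - 1, 0, -2·x - 4·z], [y, x, -8·z - 1], [-2·x - 3·y, -3·x, 0]].
At the point, J = [[0.0000, 0.0000, -3.0000], [-1.5000, 2.5000, 3.0000], [-0.5000, -7.5000, 0.0000]] (det J = -37.5000).
Solving J·Δ = −F gives Δ = (1.5500, 0.4300, 0.8333).
Then the next iterate is (x, y, z)₁ = (4.0500, -1.0700, 0.3333).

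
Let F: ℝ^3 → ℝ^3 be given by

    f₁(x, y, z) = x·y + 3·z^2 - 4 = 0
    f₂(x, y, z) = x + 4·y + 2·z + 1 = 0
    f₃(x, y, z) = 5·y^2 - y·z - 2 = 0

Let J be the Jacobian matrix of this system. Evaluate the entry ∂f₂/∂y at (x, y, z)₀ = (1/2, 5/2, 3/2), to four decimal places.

4.0000

∂f₂/∂y = 4.
At (1/2, 5/2, 3/2) this is 4.0000.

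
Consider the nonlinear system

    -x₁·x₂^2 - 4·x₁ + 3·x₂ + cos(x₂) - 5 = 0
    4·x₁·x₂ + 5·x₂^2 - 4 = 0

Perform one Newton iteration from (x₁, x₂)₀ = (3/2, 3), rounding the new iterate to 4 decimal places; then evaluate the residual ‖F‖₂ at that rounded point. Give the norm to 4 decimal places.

15.1255

At (3/2, 3): F = (-16.489992, 59.0000).
Jacobian J = [[-x₂^2 - 4, -2·x₁·x₂ - sin(x₂) + 3], [4·x₂, 4·x₁ + 10·x₂]].
At the point, J = [[-13.0000, -6.141120], [12.0000, 36.0000]] (det J = -394.306560).
Solving J·Δ = −F gives Δ = (-0.5866, -1.4433).
Then the next iterate is (x₁, x₂)₁ = (0.9134, 1.5567).
Re-evaluating at (0.9134, 1.5567): F = (-6.182860, 13.804134), so ‖F‖₂ = 15.1255.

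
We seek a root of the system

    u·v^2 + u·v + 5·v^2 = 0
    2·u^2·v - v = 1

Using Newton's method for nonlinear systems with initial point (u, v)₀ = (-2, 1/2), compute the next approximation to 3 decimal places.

At (-2, 1/2): F = (-0.250, 2.500).
Jacobian J = [[v^2 + v, 2·u·v + u + 10·v], [4·u·v, 2·u^2 - 1]].
At the point, J = [[0.750, 1.000], [-4.000, 7.000]] (det J = 9.250).
Solving J·Δ = −F gives Δ = (0.459, -0.095).
Then the next iterate is (u, v)₁ = (-1.541, 0.405).

(-1.541, 0.405)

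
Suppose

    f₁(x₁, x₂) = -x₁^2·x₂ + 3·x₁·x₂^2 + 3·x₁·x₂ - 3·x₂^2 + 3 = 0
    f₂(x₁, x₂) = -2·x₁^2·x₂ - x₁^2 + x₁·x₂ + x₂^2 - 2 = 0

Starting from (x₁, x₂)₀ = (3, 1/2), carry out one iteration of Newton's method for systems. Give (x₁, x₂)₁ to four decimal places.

(2.4151, -0.3231)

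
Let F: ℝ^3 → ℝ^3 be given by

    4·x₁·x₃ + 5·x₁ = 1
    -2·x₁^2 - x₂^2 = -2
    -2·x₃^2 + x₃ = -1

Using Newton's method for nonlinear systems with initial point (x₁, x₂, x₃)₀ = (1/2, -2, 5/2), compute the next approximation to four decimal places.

At (1/2, -2, 5/2): F = (6.5000, -2.5000, -9.0000).
Jacobian J = [[4·x₃ + 5, 0, 4·x₁], [-4·x₁, -2·x₂, 0], [0, 0, -4·x₃ + 1]].
At the point, J = [[15.0000, 0.0000, 2.0000], [-2.0000, 4.0000, 0.0000], [0.0000, 0.0000, -9.0000]] (det J = -540.0000).
Solving J·Δ = −F gives Δ = (-0.3000, 0.4750, -1.0000).
Then the next iterate is (x₁, x₂, x₃)₁ = (0.2000, -1.5250, 1.5000).

(0.2000, -1.5250, 1.5000)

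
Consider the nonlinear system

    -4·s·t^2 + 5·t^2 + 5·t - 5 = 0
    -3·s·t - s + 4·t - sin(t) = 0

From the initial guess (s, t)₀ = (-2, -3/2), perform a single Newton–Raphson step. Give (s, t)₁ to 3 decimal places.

At (-2, -3/2): F = (16.750, -12.00251).
Jacobian J = [[-4·t^2, -8·s·t + 10·t + 5], [-3·t - 1, -3·s - cos(t) + 4]].
At the point, J = [[-9.000, -34.000], [3.500, 9.92926]] (det J = 29.63663).
Solving J·Δ = −F gives Δ = (8.158, -1.667).
Then the next iterate is (s, t)₁ = (6.158, -3.167).

(6.158, -3.167)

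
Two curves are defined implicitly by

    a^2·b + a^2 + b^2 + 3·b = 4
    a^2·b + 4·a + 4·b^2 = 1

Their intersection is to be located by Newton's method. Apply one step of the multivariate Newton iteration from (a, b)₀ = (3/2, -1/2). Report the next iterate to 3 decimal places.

At (3/2, -1/2): F = (-4.125, 4.875).
Jacobian J = [[2·a·b + 2·a, a^2 + 2·b + 3], [2·a·b + 4, a^2 + 8·b]].
At the point, J = [[1.500, 4.250], [2.500, -1.750]] (det J = -13.250).
Solving J·Δ = −F gives Δ = (-1.019, 1.330).
Then the next iterate is (a, b)₁ = (0.481, 0.830).

(0.481, 0.830)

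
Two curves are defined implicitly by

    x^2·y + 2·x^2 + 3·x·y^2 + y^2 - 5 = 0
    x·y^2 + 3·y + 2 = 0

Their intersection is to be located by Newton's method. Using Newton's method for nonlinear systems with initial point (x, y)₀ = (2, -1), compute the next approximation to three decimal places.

(0.667, -1.333)

At (2, -1): F = (6.000, 1.000).
Jacobian J = [[2·x·y + 4·x + 3·y^2, x^2 + 6·x·y + 2·y], [y^2, 2·x·y + 3]].
At the point, J = [[7.000, -10.000], [1.000, -1.000]] (det J = 3.000).
Solving J·Δ = −F gives Δ = (-1.333, -0.333).
Then the next iterate is (x, y)₁ = (0.667, -1.333).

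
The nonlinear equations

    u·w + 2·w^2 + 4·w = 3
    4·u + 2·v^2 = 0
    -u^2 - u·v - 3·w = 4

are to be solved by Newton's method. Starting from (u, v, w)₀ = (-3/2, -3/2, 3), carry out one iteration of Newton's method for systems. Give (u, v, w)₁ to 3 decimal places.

(0.660, -0.310, 1.001)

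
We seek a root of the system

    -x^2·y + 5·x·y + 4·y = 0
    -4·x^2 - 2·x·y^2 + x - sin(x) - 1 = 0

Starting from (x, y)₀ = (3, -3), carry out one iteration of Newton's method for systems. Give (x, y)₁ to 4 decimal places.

(3.3908, -0.1173)

At (3, -3): F = (-30.0000, -88.141120).
Jacobian J = [[-2·x·y + 5·y, -x^2 + 5·x + 4], [-8·x - 2·y^2 - cos(x) + 1, -4·x·y]].
At the point, J = [[3.0000, 10.0000], [-40.010008, 36.0000]] (det J = 508.100075).
Solving J·Δ = −F gives Δ = (0.3908, 2.8827).
Then the next iterate is (x, y)₁ = (3.3908, -0.1173).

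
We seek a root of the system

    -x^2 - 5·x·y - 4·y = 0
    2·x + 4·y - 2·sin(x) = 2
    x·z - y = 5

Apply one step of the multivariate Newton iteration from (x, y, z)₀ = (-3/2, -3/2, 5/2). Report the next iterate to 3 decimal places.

(-1.543, 0.771, -3.919)

At (-3/2, -3/2, 5/2): F = (-7.500, -9.00501, -7.250).
Jacobian J = [[-2·x - 5·y, -5·x - 4, 0], [-2·cos(x) + 2, 4, 0], [z, -1, x]].
At the point, J = [[10.500, 3.500, 0.000], [1.85853, 4.000, 0.000], [2.500, -1.000, -1.500]] (det J = -53.24274).
Solving J·Δ = −F gives Δ = (-0.043, 2.271, -6.419).
Then the next iterate is (x, y, z)₁ = (-1.543, 0.771, -3.919).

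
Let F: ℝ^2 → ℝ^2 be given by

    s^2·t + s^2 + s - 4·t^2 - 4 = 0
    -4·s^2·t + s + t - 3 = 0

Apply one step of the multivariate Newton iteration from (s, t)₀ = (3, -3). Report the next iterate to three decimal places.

(2.239, -1.587)

At (3, -3): F = (-55.000, 105.000).
Jacobian J = [[2·s·t + 2·s + 1, s^2 - 8·t], [-8·s·t + 1, -4·s^2 + 1]].
At the point, J = [[-11.000, 33.000], [73.000, -35.000]] (det J = -2024.000).
Solving J·Δ = −F gives Δ = (-0.761, 1.413).
Then the next iterate is (s, t)₁ = (2.239, -1.587).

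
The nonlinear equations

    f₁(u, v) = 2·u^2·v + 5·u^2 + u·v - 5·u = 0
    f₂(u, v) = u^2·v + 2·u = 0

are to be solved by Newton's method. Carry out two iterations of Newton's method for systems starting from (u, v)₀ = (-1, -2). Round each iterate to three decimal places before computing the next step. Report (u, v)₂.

(-0.200, 10.000)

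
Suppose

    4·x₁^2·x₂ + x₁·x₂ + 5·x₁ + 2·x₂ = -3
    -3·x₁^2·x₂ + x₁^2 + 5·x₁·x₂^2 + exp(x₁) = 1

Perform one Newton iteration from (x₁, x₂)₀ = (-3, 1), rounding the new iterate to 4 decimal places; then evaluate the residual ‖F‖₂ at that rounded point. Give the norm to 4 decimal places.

8.4194

At (-3, 1): F = (23.0000, -33.950213).
Jacobian J = [[8·x₁·x₂ + x₂ + 5, 4·x₁^2 + x₁ + 2], [-6·x₁·x₂ + 2·x₁ + 5·x₂^2 + exp(x₁), -3·x₁^2 + 10·x₁·x₂]].
At the point, J = [[-18.0000, 35.0000], [17.049787, -57.0000]] (det J = 429.257453).
Solving J·Δ = −F gives Δ = (0.2859, -0.5101).
Then the next iterate is (x₁, x₂)₁ = (-2.7141, 0.4899).
Re-evaluating at (-2.7141, 0.4899): F = (3.514740, -7.650652), so ‖F‖₂ = 8.4194.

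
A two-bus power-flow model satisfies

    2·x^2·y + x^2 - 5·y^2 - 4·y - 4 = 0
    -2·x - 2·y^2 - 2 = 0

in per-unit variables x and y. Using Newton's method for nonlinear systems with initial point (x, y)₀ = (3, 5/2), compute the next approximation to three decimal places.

At (3, 5/2): F = (8.750, -20.500).
Jacobian J = [[4·x·y + 2·x, 2·x^2 - 10·y - 4], [-2, -4·y]].
At the point, J = [[36.000, -11.000], [-2.000, -10.000]] (det J = -382.000).
Solving J·Δ = −F gives Δ = (-0.819, -1.886).
Then the next iterate is (x, y)₁ = (2.181, 0.614).

(2.181, 0.614)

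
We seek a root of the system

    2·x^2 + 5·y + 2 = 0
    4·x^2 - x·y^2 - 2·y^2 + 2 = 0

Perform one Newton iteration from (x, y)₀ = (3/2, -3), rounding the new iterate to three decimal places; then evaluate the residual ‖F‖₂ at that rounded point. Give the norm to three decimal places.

2.440

At (3/2, -3): F = (-8.500, -20.500).
Jacobian J = [[4·x, 5], [8·x - y^2, -2·x·y - 4·y]].
At the point, J = [[6.000, 5.000], [3.000, 21.000]] (det J = 111.000).
Solving J·Δ = −F gives Δ = (0.685, 0.878).
Then the next iterate is (x, y)₁ = (2.185, -2.122).
Re-evaluating at (2.185, -2.122): F = (0.93845, 2.25233), so ‖F‖₂ = 2.440.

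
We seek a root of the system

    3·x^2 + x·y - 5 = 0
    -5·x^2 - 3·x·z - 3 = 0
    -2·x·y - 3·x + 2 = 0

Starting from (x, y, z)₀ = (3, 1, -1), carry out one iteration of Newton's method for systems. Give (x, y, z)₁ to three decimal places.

(1.879, -0.232, -1.970)

At (3, 1, -1): F = (25.000, -39.000, -13.000).
Jacobian J = [[6·x + y, x, 0], [-10·x - 3·z, 0, -3·x], [-2·y - 3, -2·x, 0]].
At the point, J = [[19.000, 3.000, 0.000], [-27.000, 0.000, -9.000], [-5.000, -6.000, 0.000]] (det J = -891.000).
Solving J·Δ = −F gives Δ = (-1.121, -1.232, -0.970).
Then the next iterate is (x, y, z)₁ = (1.879, -0.232, -1.970).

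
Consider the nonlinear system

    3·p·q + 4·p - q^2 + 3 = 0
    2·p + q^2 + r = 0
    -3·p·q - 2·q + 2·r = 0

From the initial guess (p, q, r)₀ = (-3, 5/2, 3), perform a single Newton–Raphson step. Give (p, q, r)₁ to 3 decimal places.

(-1.203, 1.279, 2.260)

At (-3, 5/2, 3): F = (-37.750, 3.250, 23.500).
Jacobian J = [[3·q + 4, 3·p - 2·q, 0], [2, 2·q, 1], [-3·q, -3·p - 2, 2]].
At the point, J = [[11.500, -14.000, 0.000], [2.000, 5.000, 1.000], [-7.500, 7.000, 2.000]] (det J = 195.500).
Solving J·Δ = −F gives Δ = (1.797, -1.221, -0.740).
Then the next iterate is (p, q, r)₁ = (-1.203, 1.279, 2.260).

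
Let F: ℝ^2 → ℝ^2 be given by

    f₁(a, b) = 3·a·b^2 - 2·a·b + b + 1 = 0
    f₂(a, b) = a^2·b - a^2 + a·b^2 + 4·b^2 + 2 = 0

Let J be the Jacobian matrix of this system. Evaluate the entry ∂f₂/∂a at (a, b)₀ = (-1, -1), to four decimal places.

5.0000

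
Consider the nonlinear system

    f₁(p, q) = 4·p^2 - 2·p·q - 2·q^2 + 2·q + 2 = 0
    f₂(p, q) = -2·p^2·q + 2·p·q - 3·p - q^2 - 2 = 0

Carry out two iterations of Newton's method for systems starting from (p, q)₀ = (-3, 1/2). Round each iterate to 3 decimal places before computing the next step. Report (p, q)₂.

At (-3, 1/2): F = (41.500, -5.250).
Jacobian J = [[8·p - 2·q, -2·p - 4·q + 2], [-4·p·q + 2·q - 3, -2·p^2 + 2·p - 2·q]].
At the point, J = [[-25.000, 6.000], [4.000, -25.000]] (det J = 601.000).
Solving J·Δ = −F gives Δ = (1.674, 0.058).
Then the next iterate is (p, q)₁ = (-1.326, 0.558).
Round to (-1.326, 0.558) and repeat: F = (11.00619, -1.77542), J = [[-11.724, 2.420], [1.07563, -7.28455]].
Δ = (0.916, -0.108), so (p, q)₂ = (-0.410, 0.450).

(-0.410, 0.450)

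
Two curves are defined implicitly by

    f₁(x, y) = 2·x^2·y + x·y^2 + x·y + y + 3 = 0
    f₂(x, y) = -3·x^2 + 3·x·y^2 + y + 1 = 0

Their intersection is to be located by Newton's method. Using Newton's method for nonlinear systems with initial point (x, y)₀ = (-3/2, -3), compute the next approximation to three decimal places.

(-1.550, -1.176)

At (-3/2, -3): F = (-22.500, -49.250).
Jacobian J = [[4·x·y + y^2 + y, 2·x^2 + 2·x·y + x + 1], [-6·x + 3·y^2, 6·x·y + 1]].
At the point, J = [[24.000, 13.000], [36.000, 28.000]] (det J = 204.000).
Solving J·Δ = −F gives Δ = (-0.050, 1.824).
Then the next iterate is (x, y)₁ = (-1.550, -1.176).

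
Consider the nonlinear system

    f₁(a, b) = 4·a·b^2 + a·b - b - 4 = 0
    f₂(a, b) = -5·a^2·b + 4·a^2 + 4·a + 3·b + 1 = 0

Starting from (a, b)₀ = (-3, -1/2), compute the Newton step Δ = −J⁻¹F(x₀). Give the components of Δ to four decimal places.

(0.6100, 0.5869)

At (-3, -1/2): F = (-5.0000, 46.0000).
Jacobian J = [[4·b^2 + b, 8·a·b + a - 1], [-10·a·b + 8·a + 4, -5·a^2 + 3]].
At the point, J = [[0.5000, 8.0000], [-35.0000, -42.0000]] (det J = 259.0000).
Solving J·Δ = −F gives Δ = (0.6100, 0.5869).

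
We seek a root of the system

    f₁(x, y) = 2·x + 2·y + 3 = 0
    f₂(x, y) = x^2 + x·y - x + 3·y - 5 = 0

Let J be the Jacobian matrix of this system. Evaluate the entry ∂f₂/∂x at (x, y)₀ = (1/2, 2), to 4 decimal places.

∂f₂/∂x = 2·x + y - 1.
At (1/2, 2) this is 2.0000.

2.0000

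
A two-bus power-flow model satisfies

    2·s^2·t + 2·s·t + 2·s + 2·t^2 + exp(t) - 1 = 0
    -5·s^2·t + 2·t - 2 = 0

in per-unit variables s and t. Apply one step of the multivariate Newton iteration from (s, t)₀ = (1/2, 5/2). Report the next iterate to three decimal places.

(0.420, 1.340)

At (1/2, 5/2): F = (28.43249, -0.125).
Jacobian J = [[4·s·t + 2·t + 2, 2·s^2 + 2·s + 4·t + exp(t)], [-10·s·t, -5·s^2 + 2]].
At the point, J = [[12.000, 23.68249], [-12.500, 0.750]] (det J = 305.03117).
Solving J·Δ = −F gives Δ = (-0.080, -1.160).
Then the next iterate is (s, t)₁ = (0.420, 1.340).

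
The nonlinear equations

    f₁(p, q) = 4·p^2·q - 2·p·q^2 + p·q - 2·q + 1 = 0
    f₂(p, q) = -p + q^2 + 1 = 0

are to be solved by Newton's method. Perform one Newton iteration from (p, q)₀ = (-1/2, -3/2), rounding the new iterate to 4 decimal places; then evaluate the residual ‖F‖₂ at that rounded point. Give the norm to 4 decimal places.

At (-1/2, -3/2): F = (5.5000, 3.7500).
Jacobian J = [[8·p·q - 2·q^2 + q, 4·p^2 - 4·p·q + p - 2], [-1, 2·q]].
At the point, J = [[0.0000, -4.5000], [-1.0000, -3.0000]] (det J = -4.5000).
Solving J·Δ = −F gives Δ = (0.0833, 1.2222).
Then the next iterate is (p, q)₁ = (-0.4167, -0.2778).
Re-evaluating at (-0.4167, -0.2778): F = (1.542728, 1.493873), so ‖F‖₂ = 2.1475.

2.1475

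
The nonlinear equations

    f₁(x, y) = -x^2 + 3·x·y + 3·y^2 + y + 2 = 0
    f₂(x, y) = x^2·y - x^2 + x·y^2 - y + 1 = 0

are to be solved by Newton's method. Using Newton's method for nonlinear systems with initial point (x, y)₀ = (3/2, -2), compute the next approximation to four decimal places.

(0.4207, -0.3902)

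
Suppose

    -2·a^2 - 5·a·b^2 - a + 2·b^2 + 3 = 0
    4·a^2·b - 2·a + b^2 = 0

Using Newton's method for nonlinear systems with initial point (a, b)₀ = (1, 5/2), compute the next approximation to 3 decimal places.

At (1, 5/2): F = (-18.750, 14.250).
Jacobian J = [[-4·a - 5·b^2 - 1, -10·a·b + 4·b], [8·a·b - 2, 4·a^2 + 2·b]].
At the point, J = [[-36.250, -15.000], [18.000, 9.000]] (det J = -56.250).
Solving J·Δ = −F gives Δ = (0.800, -3.183).
Then the next iterate is (a, b)₁ = (1.800, -0.683).

(1.800, -0.683)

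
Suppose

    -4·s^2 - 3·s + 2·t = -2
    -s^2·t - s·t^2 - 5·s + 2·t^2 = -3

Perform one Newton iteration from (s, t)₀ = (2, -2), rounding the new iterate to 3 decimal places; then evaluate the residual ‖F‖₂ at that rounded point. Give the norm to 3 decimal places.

At (2, -2): F = (-24.000, 1.000).
Jacobian J = [[-8·s - 3, 2], [-2·s·t - t^2 - 5, -s^2 - 2·s·t + 4·t]].
At the point, J = [[-19.000, 2.000], [-1.000, -4.000]] (det J = 78.000).
Solving J·Δ = −F gives Δ = (-1.205, 0.551).
Then the next iterate is (s, t)₁ = (0.795, -1.449).
Re-evaluating at (0.795, -1.449): F = (-5.81110, 2.47082), so ‖F‖₂ = 6.315.

6.315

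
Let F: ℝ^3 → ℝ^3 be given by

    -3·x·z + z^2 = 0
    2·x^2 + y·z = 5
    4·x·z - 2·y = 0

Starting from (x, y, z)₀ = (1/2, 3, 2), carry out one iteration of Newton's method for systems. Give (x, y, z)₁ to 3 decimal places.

At (1/2, 3, 2): F = (1.000, 1.500, -2.000).
Jacobian J = [[-3·z, 0, -3·x + 2·z], [4·x, z, y], [4·z, -2, 4·x]].
At the point, J = [[-6.000, 0.000, 2.500], [2.000, 2.000, 3.000], [8.000, -2.000, 2.000]] (det J = -110.000).
Solving J·Δ = −F gives Δ = (0.114, -0.673, -0.127).
Then the next iterate is (x, y, z)₁ = (0.614, 2.327, 1.873).

(0.614, 2.327, 1.873)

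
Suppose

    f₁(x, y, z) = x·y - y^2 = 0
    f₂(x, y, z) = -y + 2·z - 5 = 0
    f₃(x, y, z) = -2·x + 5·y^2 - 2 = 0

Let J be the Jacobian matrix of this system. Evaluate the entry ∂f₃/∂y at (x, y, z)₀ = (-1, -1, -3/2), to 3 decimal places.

∂f₃/∂y = 10·y.
At (-1, -1, -3/2) this is -10.000.

-10.000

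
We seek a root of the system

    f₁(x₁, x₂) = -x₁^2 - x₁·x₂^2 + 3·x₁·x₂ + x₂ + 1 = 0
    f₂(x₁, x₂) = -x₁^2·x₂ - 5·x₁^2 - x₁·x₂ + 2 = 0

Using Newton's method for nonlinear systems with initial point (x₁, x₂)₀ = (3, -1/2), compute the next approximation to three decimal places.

At (3, -1/2): F = (-13.750, -37.000).
Jacobian J = [[-2·x₁ - x₂^2 + 3·x₂, -2·x₁·x₂ + 3·x₁ + 1], [-2·x₁·x₂ - 10·x₁ - x₂, -x₁^2 - x₁]].
At the point, J = [[-7.750, 13.000], [-26.500, -12.000]] (det J = 437.500).
Solving J·Δ = −F gives Δ = (-1.477, 0.177).
Then the next iterate is (x₁, x₂)₁ = (1.523, -0.323).

(1.523, -0.323)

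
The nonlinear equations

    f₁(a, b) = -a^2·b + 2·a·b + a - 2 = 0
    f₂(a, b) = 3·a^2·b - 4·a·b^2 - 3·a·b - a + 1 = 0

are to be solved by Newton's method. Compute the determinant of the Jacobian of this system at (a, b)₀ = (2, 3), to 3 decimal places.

J = [[-2·a·b + 2·b + 1, -a^2 + 2·a], [6·a·b - 4·b^2 - 3·b - 1, 3·a^2 - 8·a·b - 3·a]].
At the point, J = [[-5.000, 0.000], [-10.000, -42.000]].
det J = 210.000.

210.000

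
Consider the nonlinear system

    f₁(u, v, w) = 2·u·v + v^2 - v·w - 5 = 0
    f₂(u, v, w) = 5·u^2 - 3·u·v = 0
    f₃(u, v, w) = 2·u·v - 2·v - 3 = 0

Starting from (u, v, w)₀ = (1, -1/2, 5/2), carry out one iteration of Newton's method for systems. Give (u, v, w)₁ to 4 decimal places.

(-2.0000, -9.8333, -22.5000)

At (1, -1/2, 5/2): F = (-4.5000, 6.5000, -3.0000).
Jacobian J = [[2·v, 2·u + 2·v - w, -v], [10·u - 3·v, -3·u, 0], [2·v, 2·u - 2, 0]].
At the point, J = [[-1.0000, -1.5000, 0.5000], [11.5000, -3.0000, 0.0000], [-1.0000, 0.0000, 0.0000]] (det J = -1.5000).
Solving J·Δ = −F gives Δ = (-3.0000, -9.3333, -25.0000).
Then the next iterate is (u, v, w)₁ = (-2.0000, -9.8333, -22.5000).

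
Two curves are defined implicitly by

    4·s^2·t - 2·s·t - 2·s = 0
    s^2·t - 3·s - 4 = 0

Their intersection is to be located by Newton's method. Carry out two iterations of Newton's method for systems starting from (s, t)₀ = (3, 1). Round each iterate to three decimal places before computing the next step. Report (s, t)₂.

(-1.309, -4.097)

At (3, 1): F = (24.000, -4.000).
Jacobian J = [[8·s·t - 2·t - 2, 4·s^2 - 2·s], [2·s·t - 3, s^2]].
At the point, J = [[20.000, 30.000], [3.000, 9.000]] (det J = 90.000).
Solving J·Δ = −F gives Δ = (-3.733, 1.689).
Then the next iterate is (s, t)₁ = (-0.733, 2.689).
Round to (-0.733, 2.689) and repeat: F = (11.18715, -0.35623), J = [[-23.14630, 3.61516], [-6.94207, 0.53729]].
Δ = (-0.576, -6.786), so (s, t)₂ = (-1.309, -4.097).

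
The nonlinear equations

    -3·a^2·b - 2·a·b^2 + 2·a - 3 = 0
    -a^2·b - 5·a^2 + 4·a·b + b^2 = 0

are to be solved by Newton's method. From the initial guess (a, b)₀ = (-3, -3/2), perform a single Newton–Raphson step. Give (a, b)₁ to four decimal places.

(-1.8530, -1.2519)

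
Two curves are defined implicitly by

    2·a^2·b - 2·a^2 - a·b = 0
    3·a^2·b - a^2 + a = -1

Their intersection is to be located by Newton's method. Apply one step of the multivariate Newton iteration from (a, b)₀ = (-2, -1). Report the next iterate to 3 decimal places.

(-0.647, -1.500)

At (-2, -1): F = (-18.000, -17.000).
Jacobian J = [[4·a·b - 4·a - b, 2·a^2 - a], [6·a·b - 2·a + 1, 3·a^2]].
At the point, J = [[17.000, 10.000], [17.000, 12.000]] (det J = 34.000).
Solving J·Δ = −F gives Δ = (1.353, -0.500).
Then the next iterate is (a, b)₁ = (-0.647, -1.500).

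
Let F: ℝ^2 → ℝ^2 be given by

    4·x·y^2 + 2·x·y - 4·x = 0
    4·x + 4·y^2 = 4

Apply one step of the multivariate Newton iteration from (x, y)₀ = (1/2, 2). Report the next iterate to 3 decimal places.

(0.491, 1.127)

At (1/2, 2): F = (8.000, 14.000).
Jacobian J = [[4·y^2 + 2·y - 4, 8·x·y + 2·x], [4, 8·y]].
At the point, J = [[16.000, 9.000], [4.000, 16.000]] (det J = 220.000).
Solving J·Δ = −F gives Δ = (-0.009, -0.873).
Then the next iterate is (x, y)₁ = (0.491, 1.127).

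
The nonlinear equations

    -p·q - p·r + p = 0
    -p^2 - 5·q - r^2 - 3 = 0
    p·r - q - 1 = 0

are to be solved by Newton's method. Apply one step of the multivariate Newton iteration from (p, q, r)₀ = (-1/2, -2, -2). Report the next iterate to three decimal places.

(-0.159, -0.952, -1.462)

At (-1/2, -2, -2): F = (-2.500, 2.750, 2.000).
Jacobian J = [[-q - r + 1, -p, -p], [-2·p, -5, -2·r], [r, -1, p]].
At the point, J = [[5.000, 0.500, 0.500], [1.000, -5.000, 4.000], [-2.000, -1.000, -0.500]] (det J = 23.250).
Solving J·Δ = −F gives Δ = (0.341, 1.048, 0.538).
Then the next iterate is (p, q, r)₁ = (-0.159, -0.952, -1.462).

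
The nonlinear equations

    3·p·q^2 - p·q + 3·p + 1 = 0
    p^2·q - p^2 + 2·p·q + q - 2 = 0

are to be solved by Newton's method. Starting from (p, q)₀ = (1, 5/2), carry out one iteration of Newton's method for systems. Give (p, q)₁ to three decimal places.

At (1, 5/2): F = (20.250, 7.000).
Jacobian J = [[3·q^2 - q + 3, 6·p·q - p], [2·p·q - 2·p + 2·q, p^2 + 2·p + 1]].
At the point, J = [[19.250, 14.000], [8.000, 4.000]] (det J = -35.000).
Solving J·Δ = −F gives Δ = (-0.486, -0.779).
Then the next iterate is (p, q)₁ = (0.514, 1.721).

(0.514, 1.721)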